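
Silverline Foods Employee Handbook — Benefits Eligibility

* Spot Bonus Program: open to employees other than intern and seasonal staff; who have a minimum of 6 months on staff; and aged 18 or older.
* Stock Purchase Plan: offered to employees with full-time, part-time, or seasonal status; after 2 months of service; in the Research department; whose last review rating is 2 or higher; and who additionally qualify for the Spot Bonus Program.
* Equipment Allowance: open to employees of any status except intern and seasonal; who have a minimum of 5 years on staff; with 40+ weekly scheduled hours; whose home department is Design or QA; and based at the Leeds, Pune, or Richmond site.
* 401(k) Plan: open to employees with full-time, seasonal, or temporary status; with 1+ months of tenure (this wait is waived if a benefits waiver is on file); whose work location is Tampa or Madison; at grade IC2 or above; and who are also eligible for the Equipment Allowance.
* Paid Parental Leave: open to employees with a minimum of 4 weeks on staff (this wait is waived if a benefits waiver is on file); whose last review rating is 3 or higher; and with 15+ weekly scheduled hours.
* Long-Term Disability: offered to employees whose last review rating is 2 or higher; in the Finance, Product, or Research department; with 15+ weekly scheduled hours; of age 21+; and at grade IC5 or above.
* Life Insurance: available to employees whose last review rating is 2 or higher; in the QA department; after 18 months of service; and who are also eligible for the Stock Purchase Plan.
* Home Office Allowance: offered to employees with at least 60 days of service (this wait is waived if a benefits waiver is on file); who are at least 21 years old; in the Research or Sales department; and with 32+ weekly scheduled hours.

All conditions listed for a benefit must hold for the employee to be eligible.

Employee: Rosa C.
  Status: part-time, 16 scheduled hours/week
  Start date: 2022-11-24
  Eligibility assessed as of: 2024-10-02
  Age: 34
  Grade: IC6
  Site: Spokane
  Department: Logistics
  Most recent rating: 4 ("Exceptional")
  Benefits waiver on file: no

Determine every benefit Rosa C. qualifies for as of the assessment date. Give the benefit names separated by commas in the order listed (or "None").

Service from 2022-11-24 to 2024-10-02: 678 days.
Spot Bonus Program — status part-time ✓ (not excluded); service 678 days ≥ 6 months (≈180 days) ✓; age 34 ≥ 18 ✓ → eligible.
Stock Purchase Plan — status part-time ✓; service 678 days ≥ 2 months (≈60 days) ✓; dept Logistics ✗ → not eligible.
Equipment Allowance — status part-time ✓ (not excluded); service 678 days < 5 years (≈1825 days) ✗ → not eligible.
401(k) Plan — status part-time ✗ (requires full-time, seasonal, or temporary) → not eligible.
Paid Parental Leave — no waiver, service 678 days ≥ 4 weeks (≈28 days) ✓; rating 4 ≥ 3 ✓; 16 hrs/wk ≥ 15 ✓ → eligible.
Long-Term Disability — rating 4 ≥ 2 ✓; dept Logistics ✗ → not eligible.
Life Insurance — rating 4 ≥ 2 ✓; dept Logistics ✗ → not eligible.
Home Office Allowance — no waiver, service 678 days ≥ 60 days ✓; age 34 ≥ 21 ✓; dept Logistics ✗ → not eligible.

Spot Bonus Program, Paid Parental Leave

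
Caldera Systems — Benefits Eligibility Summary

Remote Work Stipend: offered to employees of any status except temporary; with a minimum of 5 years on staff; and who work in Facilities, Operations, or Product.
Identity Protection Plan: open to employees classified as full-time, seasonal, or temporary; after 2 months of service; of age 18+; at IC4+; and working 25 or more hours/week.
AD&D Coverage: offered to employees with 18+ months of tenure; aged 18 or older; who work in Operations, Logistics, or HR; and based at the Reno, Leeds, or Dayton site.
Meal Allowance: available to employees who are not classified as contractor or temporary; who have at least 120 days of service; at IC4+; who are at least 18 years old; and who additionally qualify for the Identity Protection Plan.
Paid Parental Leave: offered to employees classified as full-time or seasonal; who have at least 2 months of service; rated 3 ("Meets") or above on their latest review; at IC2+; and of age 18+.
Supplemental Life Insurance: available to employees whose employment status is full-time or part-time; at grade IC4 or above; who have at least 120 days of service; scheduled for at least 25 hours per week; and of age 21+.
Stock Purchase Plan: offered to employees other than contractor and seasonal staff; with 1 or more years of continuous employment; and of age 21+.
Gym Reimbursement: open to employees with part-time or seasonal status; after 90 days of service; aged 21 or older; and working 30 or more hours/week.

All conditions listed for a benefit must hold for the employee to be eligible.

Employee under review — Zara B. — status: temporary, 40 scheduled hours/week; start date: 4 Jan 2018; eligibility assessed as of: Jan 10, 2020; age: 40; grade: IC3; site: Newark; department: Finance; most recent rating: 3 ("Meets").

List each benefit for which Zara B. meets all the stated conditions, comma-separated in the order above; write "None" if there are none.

Stock Purchase Plan

Service from 4 Jan 2018 to Jan 10, 2020: 736 days.
Remote Work Stipend — status temporary ✗ (excluded) → not eligible.
Identity Protection Plan — status temporary ✓; service 736 days ≥ 2 months (≈60 days) ✓; age 40 ≥ 18 ✓; grade IC3 < IC4 ✗ → not eligible.
AD&D Coverage — service 736 days ≥ 18 months (≈540 days) ✓; age 40 ≥ 18 ✓; dept Finance ✗ → not eligible.
Meal Allowance — status temporary ✗ (excluded) → not eligible.
Paid Parental Leave — status temporary ✗ (requires full-time or seasonal) → not eligible.
Supplemental Life Insurance — status temporary ✗ (requires full-time or part-time) → not eligible.
Stock Purchase Plan — status temporary ✓ (not excluded); service 736 days ≥ 1 year (≈365 days) ✓; age 40 ≥ 21 ✓ → eligible.
Gym Reimbursement — status temporary ✗ (requires part-time or seasonal) → not eligible.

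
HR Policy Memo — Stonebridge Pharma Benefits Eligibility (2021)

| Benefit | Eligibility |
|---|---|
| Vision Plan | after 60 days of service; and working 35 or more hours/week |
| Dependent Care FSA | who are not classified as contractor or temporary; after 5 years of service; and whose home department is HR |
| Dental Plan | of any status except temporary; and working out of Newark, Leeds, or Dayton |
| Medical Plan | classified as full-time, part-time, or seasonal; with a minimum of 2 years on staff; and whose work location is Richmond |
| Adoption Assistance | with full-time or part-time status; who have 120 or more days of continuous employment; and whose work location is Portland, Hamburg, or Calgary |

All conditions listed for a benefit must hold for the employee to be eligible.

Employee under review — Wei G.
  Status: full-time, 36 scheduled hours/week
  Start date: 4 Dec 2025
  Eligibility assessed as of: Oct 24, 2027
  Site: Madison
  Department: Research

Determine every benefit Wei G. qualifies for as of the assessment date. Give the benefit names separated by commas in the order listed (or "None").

Service from 4 Dec 2025 to Oct 24, 2027: 689 days.
Vision Plan — service 689 days ≥ 60 days ✓; 36 hrs/wk ≥ 35 ✓ → eligible.
Dependent Care FSA — status full-time ✓ (not excluded); service 689 days < 5 years (≈1825 days) ✗ → not eligible.
Dental Plan — status full-time ✓ (not excluded); site Madison ✗ (not Newark, Leeds, or Dayton) → not eligible.
Medical Plan — status full-time ✓; service 689 days < 2 years (≈730 days) ✗ → not eligible.
Adoption Assistance — status full-time ✓; service 689 days ≥ 120 days ✓; site Madison ✗ (not Portland, Hamburg, or Calgary) → not eligible.

Vision Plan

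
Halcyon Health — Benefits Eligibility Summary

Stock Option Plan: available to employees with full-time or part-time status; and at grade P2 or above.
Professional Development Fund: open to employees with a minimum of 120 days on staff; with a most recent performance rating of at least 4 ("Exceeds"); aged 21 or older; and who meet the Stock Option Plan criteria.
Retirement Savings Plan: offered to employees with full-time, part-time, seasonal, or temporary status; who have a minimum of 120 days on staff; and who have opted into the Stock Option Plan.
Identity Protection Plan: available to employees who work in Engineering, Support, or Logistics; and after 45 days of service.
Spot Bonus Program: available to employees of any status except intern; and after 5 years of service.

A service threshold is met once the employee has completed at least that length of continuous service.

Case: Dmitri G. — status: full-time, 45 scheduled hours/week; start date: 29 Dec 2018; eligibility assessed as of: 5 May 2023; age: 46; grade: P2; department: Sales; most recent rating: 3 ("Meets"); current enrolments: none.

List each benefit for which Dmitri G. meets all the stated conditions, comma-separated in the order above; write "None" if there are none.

Service from 29 Dec 2018 to 5 May 2023: 1588 days.
Stock Option Plan — status full-time ✓; grade P2 ≥ P2 ✓ → eligible.
Professional Development Fund — service 1588 days ≥ 120 days ✓; rating 3 < 4 ✗ → not eligible.
Retirement Savings Plan — status full-time ✓; service 1588 days ≥ 120 days ✓; not enrolled in Stock Option Plan ✗ → not eligible.
Identity Protection Plan — dept Sales ✗ → not eligible.
Spot Bonus Program — status full-time ✓ (not excluded); service 1588 days < 5 years (≈1825 days) ✗ → not eligible.

Stock Option Plan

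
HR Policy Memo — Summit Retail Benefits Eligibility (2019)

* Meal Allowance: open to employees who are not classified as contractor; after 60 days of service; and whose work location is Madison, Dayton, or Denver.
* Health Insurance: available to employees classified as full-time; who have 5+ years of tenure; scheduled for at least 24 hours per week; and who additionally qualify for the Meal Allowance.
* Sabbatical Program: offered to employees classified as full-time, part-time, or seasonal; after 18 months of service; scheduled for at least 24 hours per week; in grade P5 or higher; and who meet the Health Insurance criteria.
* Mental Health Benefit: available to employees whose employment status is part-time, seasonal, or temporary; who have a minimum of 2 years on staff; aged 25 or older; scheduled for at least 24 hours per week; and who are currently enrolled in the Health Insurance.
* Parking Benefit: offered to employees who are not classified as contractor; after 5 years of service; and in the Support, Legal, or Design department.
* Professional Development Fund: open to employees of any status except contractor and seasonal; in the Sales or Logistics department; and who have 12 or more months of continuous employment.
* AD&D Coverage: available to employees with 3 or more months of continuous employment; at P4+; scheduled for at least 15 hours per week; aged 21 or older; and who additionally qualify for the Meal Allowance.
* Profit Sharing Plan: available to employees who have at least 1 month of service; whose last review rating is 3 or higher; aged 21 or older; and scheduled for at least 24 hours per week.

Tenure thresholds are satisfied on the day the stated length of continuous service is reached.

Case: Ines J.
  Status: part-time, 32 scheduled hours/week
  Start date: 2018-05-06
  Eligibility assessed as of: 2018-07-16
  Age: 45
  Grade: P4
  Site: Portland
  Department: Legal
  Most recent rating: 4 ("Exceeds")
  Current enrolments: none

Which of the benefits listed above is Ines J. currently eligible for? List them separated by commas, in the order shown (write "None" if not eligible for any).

Profit Sharing Plan

Service from 2018-05-06 to 2018-07-16: 71 days.
Meal Allowance — status part-time ✓ (not excluded); service 71 days ≥ 60 days ✓; site Portland ✗ (not Madison, Dayton, or Denver) → not eligible.
Health Insurance — status part-time ✗ (requires full-time) → not eligible.
Sabbatical Program — status part-time ✓; service 71 days < 18 months (≈540 days) ✗ → not eligible.
Mental Health Benefit — status part-time ✓; service 71 days < 2 years (≈730 days) ✗ → not eligible.
Parking Benefit — status part-time ✓ (not excluded); service 71 days < 5 years (≈1825 days) ✗ → not eligible.
Professional Development Fund — status part-time ✓ (not excluded); dept Legal ✗ → not eligible.
AD&D Coverage — service 71 days < 3 months (≈90 days) ✗ → not eligible.
Profit Sharing Plan — service 71 days ≥ 1 month (≈30 days) ✓; rating 4 ≥ 3 ✓; age 45 ≥ 21 ✓; 32 hrs/wk ≥ 24 ✓ → eligible.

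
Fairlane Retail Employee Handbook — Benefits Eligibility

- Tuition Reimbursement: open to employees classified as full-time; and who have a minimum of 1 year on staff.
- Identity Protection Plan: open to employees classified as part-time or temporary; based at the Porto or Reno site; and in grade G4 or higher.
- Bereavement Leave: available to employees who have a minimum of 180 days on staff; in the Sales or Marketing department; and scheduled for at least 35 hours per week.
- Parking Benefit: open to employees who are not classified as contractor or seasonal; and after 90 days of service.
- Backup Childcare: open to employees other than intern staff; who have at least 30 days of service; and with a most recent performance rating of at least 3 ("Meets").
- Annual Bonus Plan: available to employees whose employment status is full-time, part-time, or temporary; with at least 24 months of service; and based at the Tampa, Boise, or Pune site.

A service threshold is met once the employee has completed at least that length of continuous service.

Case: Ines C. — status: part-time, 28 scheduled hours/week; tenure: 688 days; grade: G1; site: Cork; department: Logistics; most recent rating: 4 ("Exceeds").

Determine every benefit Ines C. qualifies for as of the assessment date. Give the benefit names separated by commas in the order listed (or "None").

Tuition Reimbursement — status part-time ✗ (requires full-time) → not eligible.
Identity Protection Plan — status part-time ✓; site Cork ✗ (not Porto or Reno) → not eligible.
Bereavement Leave — service 688 days ≥ 180 days ✓; dept Logistics ✗ → not eligible.
Parking Benefit — status part-time ✓ (not excluded); service 688 days ≥ 90 days ✓ → eligible.
Backup Childcare — status part-time ✓ (not excluded); service 688 days ≥ 30 days ✓; rating 4 ≥ 3 ✓ → eligible.
Annual Bonus Plan — status part-time ✓; service 688 days < 24 months (≈720 days) ✗ → not eligible.

Parking Benefit, Backup Childcare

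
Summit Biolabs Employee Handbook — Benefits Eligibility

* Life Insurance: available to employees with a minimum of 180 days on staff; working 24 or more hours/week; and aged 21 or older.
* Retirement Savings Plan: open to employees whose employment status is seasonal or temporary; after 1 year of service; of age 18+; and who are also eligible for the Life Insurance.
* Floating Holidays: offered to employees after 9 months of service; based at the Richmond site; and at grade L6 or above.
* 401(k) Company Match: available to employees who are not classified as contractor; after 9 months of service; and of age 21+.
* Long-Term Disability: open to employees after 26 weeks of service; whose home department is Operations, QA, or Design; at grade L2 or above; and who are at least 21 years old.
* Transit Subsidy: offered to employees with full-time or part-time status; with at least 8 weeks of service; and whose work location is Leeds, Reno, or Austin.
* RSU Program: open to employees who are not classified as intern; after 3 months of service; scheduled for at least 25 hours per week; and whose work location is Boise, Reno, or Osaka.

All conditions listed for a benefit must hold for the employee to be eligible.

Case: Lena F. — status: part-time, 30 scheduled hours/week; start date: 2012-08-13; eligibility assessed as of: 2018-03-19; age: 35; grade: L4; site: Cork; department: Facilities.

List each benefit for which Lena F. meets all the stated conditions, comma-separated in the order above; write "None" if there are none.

Life Insurance, 401(k) Company Match

Service from 2012-08-13 to 2018-03-19: 2044 days.
Life Insurance — service 2044 days ≥ 180 days ✓; 30 hrs/wk ≥ 24 ✓; age 35 ≥ 21 ✓ → eligible.
Retirement Savings Plan — status part-time ✗ (requires seasonal or temporary) → not eligible.
Floating Holidays — service 2044 days ≥ 9 months (≈270 days) ✓; site Cork ✗ (not Richmond) → not eligible.
401(k) Company Match — status part-time ✓ (not excluded); service 2044 days ≥ 9 months (≈270 days) ✓; age 35 ≥ 21 ✓ → eligible.
Long-Term Disability — service 2044 days ≥ 26 weeks (≈182 days) ✓; dept Facilities ✗ → not eligible.
Transit Subsidy — status part-time ✓; service 2044 days ≥ 8 weeks (≈56 days) ✓; site Cork ✗ (not Leeds, Reno, or Austin) → not eligible.
RSU Program — status part-time ✓ (not excluded); service 2044 days ≥ 3 months (≈90 days) ✓; 30 hrs/wk ≥ 25 ✓; site Cork ✗ (not Boise, Reno, or Osaka) → not eligible.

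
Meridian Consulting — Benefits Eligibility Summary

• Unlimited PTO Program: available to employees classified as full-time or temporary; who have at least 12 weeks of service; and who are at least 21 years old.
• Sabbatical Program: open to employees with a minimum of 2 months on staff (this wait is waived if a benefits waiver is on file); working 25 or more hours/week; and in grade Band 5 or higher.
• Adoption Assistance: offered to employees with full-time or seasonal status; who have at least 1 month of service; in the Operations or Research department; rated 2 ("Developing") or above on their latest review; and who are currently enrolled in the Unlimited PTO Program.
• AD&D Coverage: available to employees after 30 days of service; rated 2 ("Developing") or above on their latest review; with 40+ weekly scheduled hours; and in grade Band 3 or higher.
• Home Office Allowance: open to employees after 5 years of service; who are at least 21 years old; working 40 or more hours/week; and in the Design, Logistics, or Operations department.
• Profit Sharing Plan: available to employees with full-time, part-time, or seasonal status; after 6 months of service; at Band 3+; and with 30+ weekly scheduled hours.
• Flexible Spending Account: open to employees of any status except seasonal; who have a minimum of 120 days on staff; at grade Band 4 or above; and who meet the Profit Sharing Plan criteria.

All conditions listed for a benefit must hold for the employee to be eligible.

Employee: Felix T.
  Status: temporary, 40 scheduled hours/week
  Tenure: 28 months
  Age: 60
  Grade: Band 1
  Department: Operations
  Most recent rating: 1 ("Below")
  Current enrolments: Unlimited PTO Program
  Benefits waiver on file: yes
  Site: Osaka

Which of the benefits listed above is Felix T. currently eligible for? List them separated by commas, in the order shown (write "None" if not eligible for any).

Unlimited PTO Program

Unlimited PTO Program — status temporary ✓; service 28 months ≥ 12 weeks (≈84 days) ✓; age 60 ≥ 21 ✓ → eligible.
Sabbatical Program — benefits waiver on file ✓; 40 hrs/wk ≥ 25 ✓; grade Band 1 < Band 5 ✗ → not eligible.
Adoption Assistance — status temporary ✗ (requires full-time or seasonal) → not eligible.
AD&D Coverage — service 28 months ≥ 30 days ✓; rating 1 < 2 ✗ → not eligible.
Home Office Allowance — service 28 months < 5 years (≈1825 days) ✗ → not eligible.
Profit Sharing Plan — status temporary ✗ (requires full-time, part-time, or seasonal) → not eligible.
Flexible Spending Account — status temporary ✓ (not excluded); service 28 months ≥ 120 days ✓; grade Band 1 < Band 4 ✗ → not eligible.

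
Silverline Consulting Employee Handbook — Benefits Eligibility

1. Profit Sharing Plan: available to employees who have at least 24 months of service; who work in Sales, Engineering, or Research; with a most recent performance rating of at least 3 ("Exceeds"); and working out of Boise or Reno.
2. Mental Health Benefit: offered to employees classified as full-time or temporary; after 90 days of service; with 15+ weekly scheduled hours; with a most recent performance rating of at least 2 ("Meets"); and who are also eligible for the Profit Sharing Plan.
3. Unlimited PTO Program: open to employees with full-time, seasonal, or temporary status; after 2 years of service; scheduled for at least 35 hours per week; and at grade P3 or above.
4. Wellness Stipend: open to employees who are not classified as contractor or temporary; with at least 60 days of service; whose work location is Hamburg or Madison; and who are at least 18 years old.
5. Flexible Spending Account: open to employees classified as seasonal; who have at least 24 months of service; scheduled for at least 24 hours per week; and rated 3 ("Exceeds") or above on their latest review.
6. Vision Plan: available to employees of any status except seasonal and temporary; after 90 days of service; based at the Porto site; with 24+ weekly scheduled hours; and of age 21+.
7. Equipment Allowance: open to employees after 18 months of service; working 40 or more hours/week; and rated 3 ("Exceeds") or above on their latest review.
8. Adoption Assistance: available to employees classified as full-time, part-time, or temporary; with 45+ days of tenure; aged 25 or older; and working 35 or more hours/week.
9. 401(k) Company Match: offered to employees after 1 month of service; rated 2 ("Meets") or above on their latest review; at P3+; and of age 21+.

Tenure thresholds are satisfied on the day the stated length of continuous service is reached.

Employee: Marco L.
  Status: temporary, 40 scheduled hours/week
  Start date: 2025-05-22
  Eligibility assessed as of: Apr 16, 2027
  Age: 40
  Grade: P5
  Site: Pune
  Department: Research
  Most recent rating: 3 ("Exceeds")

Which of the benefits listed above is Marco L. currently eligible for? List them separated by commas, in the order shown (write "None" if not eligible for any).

Service from 2025-05-22 to Apr 16, 2027: 694 days.
Profit Sharing Plan — service 694 days < 24 months (≈720 days) ✗ → not eligible.
Mental Health Benefit — status temporary ✓; service 694 days ≥ 90 days ✓; 40 hrs/wk ≥ 15 ✓; rating 3 ≥ 2 ✓; not eligible for Profit Sharing Plan ✗ → not eligible.
Unlimited PTO Program — status temporary ✓; service 694 days < 2 years (≈730 days) ✗ → not eligible.
Wellness Stipend — status temporary ✗ (excluded) → not eligible.
Flexible Spending Account — status temporary ✗ (requires seasonal) → not eligible.
Vision Plan — status temporary ✗ (excluded) → not eligible.
Equipment Allowance — service 694 days ≥ 18 months (≈540 days) ✓; 40 hrs/wk ≥ 40 ✓; rating 3 ≥ 3 ✓ → eligible.
Adoption Assistance — status temporary ✓; service 694 days ≥ 45 days ✓; age 40 ≥ 25 ✓; 40 hrs/wk ≥ 35 ✓ → eligible.
401(k) Company Match — service 694 days ≥ 1 month (≈30 days) ✓; rating 3 ≥ 2 ✓; grade P5 ≥ P3 ✓; age 40 ≥ 21 ✓ → eligible.

Equipment Allowance, Adoption Assistance, 401(k) Company Match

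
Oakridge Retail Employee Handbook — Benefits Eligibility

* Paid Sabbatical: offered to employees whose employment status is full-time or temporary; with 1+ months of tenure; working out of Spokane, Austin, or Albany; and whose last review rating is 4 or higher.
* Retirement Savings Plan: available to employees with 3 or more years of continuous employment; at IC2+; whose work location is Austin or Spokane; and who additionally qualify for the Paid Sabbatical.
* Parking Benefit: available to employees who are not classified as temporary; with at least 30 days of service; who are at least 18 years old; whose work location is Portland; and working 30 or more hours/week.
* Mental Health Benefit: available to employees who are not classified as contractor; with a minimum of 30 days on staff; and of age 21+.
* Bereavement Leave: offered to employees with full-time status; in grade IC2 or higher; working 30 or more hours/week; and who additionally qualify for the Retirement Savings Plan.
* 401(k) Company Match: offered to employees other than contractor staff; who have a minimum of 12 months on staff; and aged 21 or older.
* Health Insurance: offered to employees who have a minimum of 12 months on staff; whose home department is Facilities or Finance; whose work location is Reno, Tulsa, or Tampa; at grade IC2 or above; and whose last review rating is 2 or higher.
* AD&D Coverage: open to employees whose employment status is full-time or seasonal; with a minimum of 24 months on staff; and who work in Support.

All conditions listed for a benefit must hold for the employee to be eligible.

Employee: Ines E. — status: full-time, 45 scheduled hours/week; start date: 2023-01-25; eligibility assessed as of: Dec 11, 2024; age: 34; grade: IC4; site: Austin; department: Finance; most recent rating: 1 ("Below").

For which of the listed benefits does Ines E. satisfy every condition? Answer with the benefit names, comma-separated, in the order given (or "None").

Service from 2023-01-25 to Dec 11, 2024: 686 days.
Paid Sabbatical — status full-time ✓; service 686 days ≥ 1 month (≈30 days) ✓; site Austin ✓; rating 1 < 4 ✗ → not eligible.
Retirement Savings Plan — service 686 days < 3 years (≈1095 days) ✗ → not eligible.
Parking Benefit — status full-time ✓ (not excluded); service 686 days ≥ 30 days ✓; age 34 ≥ 18 ✓; site Austin ✗ (not Portland) → not eligible.
Mental Health Benefit — status full-time ✓ (not excluded); service 686 days ≥ 30 days ✓; age 34 ≥ 21 ✓ → eligible.
Bereavement Leave — status full-time ✓; grade IC4 ≥ IC2 ✓; 45 hrs/wk ≥ 30 ✓; not eligible for Retirement Savings Plan ✗ → not eligible.
401(k) Company Match — status full-time ✓ (not excluded); service 686 days ≥ 12 months (≈360 days) ✓; age 34 ≥ 21 ✓ → eligible.
Health Insurance — service 686 days ≥ 12 months (≈360 days) ✓; dept Finance ✓; site Austin ✗ (not Reno, Tulsa, or Tampa) → not eligible.
AD&D Coverage — status full-time ✓; service 686 days < 24 months (≈720 days) ✗ → not eligible.

Mental Health Benefit, 401(k) Company Match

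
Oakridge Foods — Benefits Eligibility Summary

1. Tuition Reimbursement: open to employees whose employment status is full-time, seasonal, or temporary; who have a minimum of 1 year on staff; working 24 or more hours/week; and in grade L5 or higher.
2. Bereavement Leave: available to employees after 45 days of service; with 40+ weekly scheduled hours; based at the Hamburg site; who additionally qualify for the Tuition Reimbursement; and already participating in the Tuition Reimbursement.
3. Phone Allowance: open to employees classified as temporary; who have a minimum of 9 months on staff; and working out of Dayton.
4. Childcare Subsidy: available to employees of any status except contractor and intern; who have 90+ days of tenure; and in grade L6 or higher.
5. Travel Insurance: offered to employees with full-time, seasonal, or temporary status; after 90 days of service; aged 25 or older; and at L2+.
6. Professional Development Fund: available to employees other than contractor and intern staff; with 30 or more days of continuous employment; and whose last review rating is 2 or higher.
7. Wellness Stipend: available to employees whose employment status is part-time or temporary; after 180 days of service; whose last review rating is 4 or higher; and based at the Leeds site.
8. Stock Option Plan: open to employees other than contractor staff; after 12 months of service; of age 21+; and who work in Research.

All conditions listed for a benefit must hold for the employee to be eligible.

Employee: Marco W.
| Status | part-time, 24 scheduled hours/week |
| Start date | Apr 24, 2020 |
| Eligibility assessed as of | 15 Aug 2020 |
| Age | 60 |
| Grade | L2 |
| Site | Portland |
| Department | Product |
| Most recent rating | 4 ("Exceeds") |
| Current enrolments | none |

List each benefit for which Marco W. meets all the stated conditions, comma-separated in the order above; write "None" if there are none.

Professional Development Fund

Service from Apr 24, 2020 to 15 Aug 2020: 113 days.
Tuition Reimbursement — status part-time ✗ (requires full-time, seasonal, or temporary) → not eligible.
Bereavement Leave — service 113 days ≥ 45 days ✓; 24 hrs/wk < 40 ✗ → not eligible.
Phone Allowance — status part-time ✗ (requires temporary) → not eligible.
Childcare Subsidy — status part-time ✓ (not excluded); service 113 days ≥ 90 days ✓; grade L2 < L6 ✗ → not eligible.
Travel Insurance — status part-time ✗ (requires full-time, seasonal, or temporary) → not eligible.
Professional Development Fund — status part-time ✓ (not excluded); service 113 days ≥ 30 days ✓; rating 4 ≥ 2 ✓ → eligible.
Wellness Stipend — status part-time ✓; service 113 days < 180 days ✗ → not eligible.
Stock Option Plan — status part-time ✓ (not excluded); service 113 days < 12 months (≈360 days) ✗ → not eligible.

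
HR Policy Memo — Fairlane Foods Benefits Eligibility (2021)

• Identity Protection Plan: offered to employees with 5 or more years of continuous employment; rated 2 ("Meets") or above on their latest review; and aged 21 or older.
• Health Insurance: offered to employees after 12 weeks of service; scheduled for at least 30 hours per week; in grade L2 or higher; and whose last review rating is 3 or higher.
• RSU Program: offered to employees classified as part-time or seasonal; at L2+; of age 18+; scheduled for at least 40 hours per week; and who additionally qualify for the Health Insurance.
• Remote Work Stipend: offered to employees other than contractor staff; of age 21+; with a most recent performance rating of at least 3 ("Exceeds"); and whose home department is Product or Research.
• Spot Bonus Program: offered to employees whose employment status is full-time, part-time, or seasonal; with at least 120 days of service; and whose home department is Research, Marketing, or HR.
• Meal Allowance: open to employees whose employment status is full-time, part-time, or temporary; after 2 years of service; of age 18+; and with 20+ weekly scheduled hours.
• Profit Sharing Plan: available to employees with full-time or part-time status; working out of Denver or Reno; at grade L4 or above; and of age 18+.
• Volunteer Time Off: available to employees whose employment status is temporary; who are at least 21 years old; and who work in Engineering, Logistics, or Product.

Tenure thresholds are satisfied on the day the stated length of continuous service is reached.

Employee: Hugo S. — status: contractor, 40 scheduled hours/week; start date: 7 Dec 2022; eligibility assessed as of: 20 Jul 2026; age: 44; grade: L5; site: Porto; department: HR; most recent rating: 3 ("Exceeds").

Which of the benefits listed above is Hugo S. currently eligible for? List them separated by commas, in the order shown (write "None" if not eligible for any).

Service from 7 Dec 2022 to 20 Jul 2026: 1321 days.
Identity Protection Plan — service 1321 days < 5 years (≈1825 days) ✗ → not eligible.
Health Insurance — service 1321 days ≥ 12 weeks (≈84 days) ✓; 40 hrs/wk ≥ 30 ✓; grade L5 ≥ L2 ✓; rating 3 ≥ 3 ✓ → eligible.
RSU Program — status contractor ✗ (requires part-time or seasonal) → not eligible.
Remote Work Stipend — status contractor ✗ (excluded) → not eligible.
Spot Bonus Program — status contractor ✗ (requires full-time, part-time, or seasonal) → not eligible.
Meal Allowance — status contractor ✗ (requires full-time, part-time, or temporary) → not eligible.
Profit Sharing Plan — status contractor ✗ (requires full-time or part-time) → not eligible.
Volunteer Time Off — status contractor ✗ (requires temporary) → not eligible.

Health Insurance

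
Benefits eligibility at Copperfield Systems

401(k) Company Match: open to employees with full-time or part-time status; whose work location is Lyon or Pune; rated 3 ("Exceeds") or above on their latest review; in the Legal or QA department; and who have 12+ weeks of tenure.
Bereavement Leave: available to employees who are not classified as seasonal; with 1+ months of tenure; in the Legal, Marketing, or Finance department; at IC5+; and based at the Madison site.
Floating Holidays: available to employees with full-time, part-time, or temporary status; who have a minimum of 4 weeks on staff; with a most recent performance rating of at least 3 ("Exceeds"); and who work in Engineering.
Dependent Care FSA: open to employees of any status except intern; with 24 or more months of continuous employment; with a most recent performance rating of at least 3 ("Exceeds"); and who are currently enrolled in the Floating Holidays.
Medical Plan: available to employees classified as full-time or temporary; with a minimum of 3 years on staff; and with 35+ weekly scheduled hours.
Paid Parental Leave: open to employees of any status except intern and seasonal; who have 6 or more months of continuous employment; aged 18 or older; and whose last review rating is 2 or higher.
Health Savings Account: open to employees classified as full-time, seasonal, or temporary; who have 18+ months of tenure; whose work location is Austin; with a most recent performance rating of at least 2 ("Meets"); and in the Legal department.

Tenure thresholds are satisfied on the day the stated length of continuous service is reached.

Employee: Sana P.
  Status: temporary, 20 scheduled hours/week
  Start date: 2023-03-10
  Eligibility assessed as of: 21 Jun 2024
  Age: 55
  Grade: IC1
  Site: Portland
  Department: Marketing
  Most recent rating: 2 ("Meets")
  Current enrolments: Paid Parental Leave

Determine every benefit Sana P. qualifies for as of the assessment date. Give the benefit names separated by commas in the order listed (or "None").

Service from 2023-03-10 to 21 Jun 2024: 469 days.
401(k) Company Match — status temporary ✗ (requires full-time or part-time) → not eligible.
Bereavement Leave — status temporary ✓ (not excluded); service 469 days ≥ 1 month (≈30 days) ✓; dept Marketing ✓; grade IC1 < IC5 ✗ → not eligible.
Floating Holidays — status temporary ✓; service 469 days ≥ 4 weeks (≈28 days) ✓; rating 2 < 3 ✗ → not eligible.
Dependent Care FSA — status temporary ✓ (not excluded); service 469 days < 24 months (≈720 days) ✗ → not eligible.
Medical Plan — status temporary ✓; service 469 days < 3 years (≈1095 days) ✗ → not eligible.
Paid Parental Leave — status temporary ✓ (not excluded); service 469 days ≥ 6 months (≈180 days) ✓; age 55 ≥ 18 ✓; rating 2 ≥ 2 ✓ → eligible.
Health Savings Account — status temporary ✓; service 469 days < 18 months (≈540 days) ✗ → not eligible.

Paid Parental Leave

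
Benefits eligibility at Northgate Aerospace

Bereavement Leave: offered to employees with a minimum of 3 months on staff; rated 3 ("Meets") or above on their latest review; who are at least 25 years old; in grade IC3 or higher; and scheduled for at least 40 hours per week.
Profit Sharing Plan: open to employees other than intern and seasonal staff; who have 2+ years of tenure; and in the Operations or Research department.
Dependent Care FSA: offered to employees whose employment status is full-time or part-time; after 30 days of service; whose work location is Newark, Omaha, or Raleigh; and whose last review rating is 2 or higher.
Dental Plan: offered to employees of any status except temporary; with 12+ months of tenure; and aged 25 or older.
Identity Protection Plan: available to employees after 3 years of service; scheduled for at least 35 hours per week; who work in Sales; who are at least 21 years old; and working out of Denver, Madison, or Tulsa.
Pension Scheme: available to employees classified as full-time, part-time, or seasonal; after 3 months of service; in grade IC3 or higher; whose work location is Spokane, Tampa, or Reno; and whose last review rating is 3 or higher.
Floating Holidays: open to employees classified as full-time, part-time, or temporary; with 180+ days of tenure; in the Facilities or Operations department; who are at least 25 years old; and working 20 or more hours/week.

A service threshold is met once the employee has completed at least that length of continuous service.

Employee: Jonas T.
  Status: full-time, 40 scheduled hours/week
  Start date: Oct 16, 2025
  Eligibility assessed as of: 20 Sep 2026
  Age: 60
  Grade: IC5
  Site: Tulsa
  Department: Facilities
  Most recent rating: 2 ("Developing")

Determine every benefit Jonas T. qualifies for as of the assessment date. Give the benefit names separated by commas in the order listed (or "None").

Service from Oct 16, 2025 to 20 Sep 2026: 339 days.
Bereavement Leave — service 339 days ≥ 3 months (≈90 days) ✓; rating 2 < 3 ✗ → not eligible.
Profit Sharing Plan — status full-time ✓ (not excluded); service 339 days < 2 years (≈730 days) ✗ → not eligible.
Dependent Care FSA — status full-time ✓; service 339 days ≥ 30 days ✓; site Tulsa ✗ (not Newark, Omaha, or Raleigh) → not eligible.
Dental Plan — status full-time ✓ (not excluded); service 339 days < 12 months (≈360 days) ✗ → not eligible.
Identity Protection Plan — service 339 days < 3 years (≈1095 days) ✗ → not eligible.
Pension Scheme — status full-time ✓; service 339 days ≥ 3 months (≈90 days) ✓; grade IC5 ≥ IC3 ✓; site Tulsa ✗ (not Spokane, Tampa, or Reno) → not eligible.
Floating Holidays — status full-time ✓; service 339 days ≥ 180 days ✓; dept Facilities ✓; age 60 ≥ 25 ✓; 40 hrs/wk ≥ 20 ✓ → eligible.

Floating Holidays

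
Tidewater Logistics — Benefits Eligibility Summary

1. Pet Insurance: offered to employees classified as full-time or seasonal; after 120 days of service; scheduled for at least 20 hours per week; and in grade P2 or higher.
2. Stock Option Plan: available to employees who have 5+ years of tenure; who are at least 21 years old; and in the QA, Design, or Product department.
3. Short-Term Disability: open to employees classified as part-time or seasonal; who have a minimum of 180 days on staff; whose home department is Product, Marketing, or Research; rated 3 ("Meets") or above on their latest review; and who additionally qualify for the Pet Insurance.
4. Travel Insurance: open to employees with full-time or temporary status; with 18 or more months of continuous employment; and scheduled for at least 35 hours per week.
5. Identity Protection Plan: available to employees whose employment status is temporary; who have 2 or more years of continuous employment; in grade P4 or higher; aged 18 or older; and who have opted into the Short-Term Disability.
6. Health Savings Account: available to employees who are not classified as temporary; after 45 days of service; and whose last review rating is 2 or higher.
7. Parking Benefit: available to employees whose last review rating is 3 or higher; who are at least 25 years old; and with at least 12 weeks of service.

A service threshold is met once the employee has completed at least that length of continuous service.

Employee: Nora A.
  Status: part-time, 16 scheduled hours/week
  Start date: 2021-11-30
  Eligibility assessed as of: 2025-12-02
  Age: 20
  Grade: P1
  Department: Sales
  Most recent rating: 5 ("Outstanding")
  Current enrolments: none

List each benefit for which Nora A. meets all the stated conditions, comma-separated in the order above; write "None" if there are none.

Health Savings Account

Service from 2021-11-30 to 2025-12-02: 1463 days.
Pet Insurance — status part-time ✗ (requires full-time or seasonal) → not eligible.
Stock Option Plan — service 1463 days < 5 years (≈1825 days) ✗ → not eligible.
Short-Term Disability — status part-time ✓; service 1463 days ≥ 180 days ✓; dept Sales ✗ → not eligible.
Travel Insurance — status part-time ✗ (requires full-time or temporary) → not eligible.
Identity Protection Plan — status part-time ✗ (requires temporary) → not eligible.
Health Savings Account — status part-time ✓ (not excluded); service 1463 days ≥ 45 days ✓; rating 5 ≥ 2 ✓ → eligible.
Parking Benefit — rating 5 ≥ 3 ✓; age 20 < 25 ✗ → not eligible.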